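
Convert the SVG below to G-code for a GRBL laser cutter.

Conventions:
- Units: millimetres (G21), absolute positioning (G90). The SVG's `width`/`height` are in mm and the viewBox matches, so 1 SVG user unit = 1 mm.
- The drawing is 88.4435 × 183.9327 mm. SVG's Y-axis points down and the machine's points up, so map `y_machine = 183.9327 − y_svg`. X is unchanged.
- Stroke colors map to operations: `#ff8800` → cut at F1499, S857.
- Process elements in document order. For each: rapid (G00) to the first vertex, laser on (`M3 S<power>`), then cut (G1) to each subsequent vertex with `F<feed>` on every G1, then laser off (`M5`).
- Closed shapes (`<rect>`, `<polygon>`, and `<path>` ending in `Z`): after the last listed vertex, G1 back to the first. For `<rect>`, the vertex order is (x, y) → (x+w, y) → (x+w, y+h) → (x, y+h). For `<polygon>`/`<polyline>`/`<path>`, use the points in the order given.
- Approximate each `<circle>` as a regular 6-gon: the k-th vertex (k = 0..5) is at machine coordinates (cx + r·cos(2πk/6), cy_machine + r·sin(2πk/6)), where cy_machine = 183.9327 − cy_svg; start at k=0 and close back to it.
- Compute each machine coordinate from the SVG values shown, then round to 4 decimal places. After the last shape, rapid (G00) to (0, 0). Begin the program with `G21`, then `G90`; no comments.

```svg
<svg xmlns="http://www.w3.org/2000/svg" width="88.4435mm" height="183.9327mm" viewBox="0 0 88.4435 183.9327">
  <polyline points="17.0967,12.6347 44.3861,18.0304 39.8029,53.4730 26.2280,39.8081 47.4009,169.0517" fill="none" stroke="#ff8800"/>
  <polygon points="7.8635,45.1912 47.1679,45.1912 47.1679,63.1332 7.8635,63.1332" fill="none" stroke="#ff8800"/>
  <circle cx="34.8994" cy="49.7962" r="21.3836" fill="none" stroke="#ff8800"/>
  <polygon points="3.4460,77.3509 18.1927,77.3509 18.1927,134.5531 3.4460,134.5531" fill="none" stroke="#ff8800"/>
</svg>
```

G21
G90
G00 X17.0967 Y171.2980
M3 S857
G1 X44.3861 Y165.9023 F1499
G1 X39.8029 Y130.4597 F1499
G1 X26.2280 Y144.1246 F1499
G1 X47.4009 Y14.8810 F1499
M5
G00 X7.8635 Y138.7415
M3 S857
G1 X47.1679 Y138.7415 F1499
G1 X47.1679 Y120.7995 F1499
G1 X7.8635 Y120.7995 F1499
G1 X7.8635 Y138.7415 F1499
M5
G00 X56.2830 Y134.1365
M3 S857
G1 X45.5912 Y152.6552 F1499
G1 X24.2076 Y152.6552 F1499
G1 X13.5158 Y134.1365 F1499
G1 X24.2076 Y115.6178 F1499
G1 X45.5912 Y115.6178 F1499
G1 X56.2830 Y134.1365 F1499
M5
G00 X3.4460 Y106.5818
M3 S857
G1 X18.1927 Y106.5818 F1499
G1 X18.1927 Y49.3796 F1499
G1 X3.4460 Y49.3796 F1499
G1 X3.4460 Y106.5818 F1499
M5
G00 X0.0000 Y0.0000

1 u = 1 mm; y_m = 183.9327 − y.

[1] `<polyline>` open polyline, #ff8800→cut S857 F1499: (17.0967,171.2980) → (44.3861,165.9023) → (39.8029,130.4597) → (26.2280,144.1246) → (47.4009,14.8810)

[2] `<polygon>` rectangle, #ff8800→cut S857 F1499: (7.8635,138.7415) → (47.1679,138.7415) → (47.1679,120.7995) → (7.8635,120.7995) → (7.8635,138.7415) (closed)

[3] `<circle>` circle, #ff8800→cut S857 F1499: (56.2830,134.1365) → (45.5912,152.6552) → (24.2076,152.6552) → (13.5158,134.1365) → (24.2076,115.6178) → (45.5912,115.6178) → (56.2830,134.1365) (closed)

[4] `<polygon>` rectangle, #ff8800→cut S857 F1499: (3.4460,106.5818) → (18.1927,106.5818) → (18.1927,49.3796) → (3.4460,49.3796) → (3.4460,106.5818) (closed)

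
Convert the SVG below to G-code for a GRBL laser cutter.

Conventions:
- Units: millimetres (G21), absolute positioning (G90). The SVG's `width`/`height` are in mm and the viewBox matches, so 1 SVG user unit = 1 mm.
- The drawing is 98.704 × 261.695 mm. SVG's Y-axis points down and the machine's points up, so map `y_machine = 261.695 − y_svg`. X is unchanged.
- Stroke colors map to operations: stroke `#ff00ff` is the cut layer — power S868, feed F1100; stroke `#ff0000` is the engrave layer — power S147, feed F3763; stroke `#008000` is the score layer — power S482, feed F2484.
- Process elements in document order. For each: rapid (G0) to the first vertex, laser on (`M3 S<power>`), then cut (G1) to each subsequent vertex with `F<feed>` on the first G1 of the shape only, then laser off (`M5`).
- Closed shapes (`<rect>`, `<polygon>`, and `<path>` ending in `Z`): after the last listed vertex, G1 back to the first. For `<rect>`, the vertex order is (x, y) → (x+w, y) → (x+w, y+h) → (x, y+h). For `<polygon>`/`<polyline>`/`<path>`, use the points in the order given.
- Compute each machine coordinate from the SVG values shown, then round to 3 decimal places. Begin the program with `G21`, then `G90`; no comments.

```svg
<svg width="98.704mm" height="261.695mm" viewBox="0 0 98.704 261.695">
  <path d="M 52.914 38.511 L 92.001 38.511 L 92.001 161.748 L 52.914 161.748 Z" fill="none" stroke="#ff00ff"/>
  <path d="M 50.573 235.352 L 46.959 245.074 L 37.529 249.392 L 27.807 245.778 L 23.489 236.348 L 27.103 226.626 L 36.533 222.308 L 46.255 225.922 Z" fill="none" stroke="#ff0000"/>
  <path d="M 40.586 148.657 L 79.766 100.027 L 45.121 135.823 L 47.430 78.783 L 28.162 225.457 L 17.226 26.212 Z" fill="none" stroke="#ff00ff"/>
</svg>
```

G21
G90
G0 X52.914 Y223.184
M3 S868
G1 X92.001 Y223.184 F1100
G1 X92.001 Y99.947
G1 X52.914 Y99.947
G1 X52.914 Y223.184
M5
G0 X50.573 Y26.343
M3 S147
G1 X46.959 Y16.621 F3763
G1 X37.529 Y12.303
G1 X27.807 Y15.917
G1 X23.489 Y25.347
G1 X27.103 Y35.069
G1 X36.533 Y39.387
G1 X46.255 Y35.773
G1 X50.573 Y26.343
M5
G0 X40.586 Y113.038
M3 S868
G1 X79.766 Y161.668 F1100
G1 X45.121 Y125.872
G1 X47.430 Y182.912
G1 X28.162 Y36.238
G1 X17.226 Y235.483
G1 X40.586 Y113.038
M5

1 u = 1 mm; y_m = 261.695 − y.

[1] `<path>` rectangle, #ff00ff→cut S868 F1100: (52.914,223.184) → (92.001,223.184) → (92.001,99.947) → (52.914,99.947) → (52.914,223.184) (closed)

[2] `<path>` regular polygon, #ff0000→engrave S147 F3763: (50.573,26.343) → (46.959,16.621) → (37.529,12.303) → (27.807,15.917) → (23.489,25.347) → (27.103,35.069) → (36.533,39.387) → (46.255,35.773) → (50.573,26.343) (closed)

[3] `<path>` closed polygon, #ff00ff→cut S868 F1100: (40.586,113.038) → (79.766,161.668) → (45.121,125.872) → (47.430,182.912) → (28.162,36.238) → (17.226,235.483) → (40.586,113.038) (closed)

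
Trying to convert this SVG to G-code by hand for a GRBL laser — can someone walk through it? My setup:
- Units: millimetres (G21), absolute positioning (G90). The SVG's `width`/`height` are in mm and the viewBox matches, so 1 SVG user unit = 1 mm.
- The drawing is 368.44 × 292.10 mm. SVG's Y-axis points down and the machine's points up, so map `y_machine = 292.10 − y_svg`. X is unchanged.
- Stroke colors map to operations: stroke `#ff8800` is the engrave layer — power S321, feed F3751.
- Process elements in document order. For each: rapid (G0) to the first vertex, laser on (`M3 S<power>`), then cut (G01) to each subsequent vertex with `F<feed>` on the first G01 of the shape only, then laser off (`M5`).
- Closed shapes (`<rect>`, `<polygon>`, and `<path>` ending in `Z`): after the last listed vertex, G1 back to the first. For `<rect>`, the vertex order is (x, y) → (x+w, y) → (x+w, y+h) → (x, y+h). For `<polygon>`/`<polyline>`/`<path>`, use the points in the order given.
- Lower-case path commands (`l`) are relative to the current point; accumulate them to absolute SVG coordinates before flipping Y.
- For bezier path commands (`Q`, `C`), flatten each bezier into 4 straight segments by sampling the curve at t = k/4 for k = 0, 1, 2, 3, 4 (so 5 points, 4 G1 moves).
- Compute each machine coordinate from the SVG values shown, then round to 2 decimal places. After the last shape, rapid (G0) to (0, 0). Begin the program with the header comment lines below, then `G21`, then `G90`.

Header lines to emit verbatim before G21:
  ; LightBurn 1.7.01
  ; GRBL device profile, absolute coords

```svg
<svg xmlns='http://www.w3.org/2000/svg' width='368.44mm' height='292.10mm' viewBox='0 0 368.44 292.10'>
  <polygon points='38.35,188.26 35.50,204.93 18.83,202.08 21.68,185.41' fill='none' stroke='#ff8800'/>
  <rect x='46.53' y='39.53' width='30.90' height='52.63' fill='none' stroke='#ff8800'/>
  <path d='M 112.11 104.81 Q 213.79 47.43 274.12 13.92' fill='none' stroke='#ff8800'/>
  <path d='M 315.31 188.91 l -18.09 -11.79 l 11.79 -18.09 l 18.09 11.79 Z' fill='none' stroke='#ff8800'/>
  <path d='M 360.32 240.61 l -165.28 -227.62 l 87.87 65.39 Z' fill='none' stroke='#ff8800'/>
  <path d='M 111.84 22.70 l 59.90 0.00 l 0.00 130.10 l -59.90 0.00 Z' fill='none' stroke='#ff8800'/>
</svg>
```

viewBox `0 0 368.44 292.10` with mm width/height → 1 unit = 1 mm. Flip: y_m = 292.10 − y_svg.

**Shape 1** — `<polygon>` regular polygon, stroke `#ff8800` → engrave (S321, F3751). Machine vertices: (38.35,103.84) → (35.50,87.17) → (18.83,90.02) → (21.68,106.69) → (38.35,103.84). Closed: final G1 returns to the first vertex.

**Shape 2** — `<rect>` rectangle, stroke `#ff8800` → engrave (S321, F3751). Machine vertices: (46.53,252.57) → (77.43,252.57) → (77.43,199.94) → (46.53,199.94) → (46.53,252.57). Closed: final G1 returns to the first vertex.

**Shape 3** — `<path>` quadratic bezier, stroke `#ff8800` → engrave (S321, F3751). Control points (SVG): P0=(112.11,104.81), P1=(213.79,47.43), P2=(274.12,13.92); sampled at t=k/4. Machine vertices: (112.11,187.29) → (160.37,214.49) → (203.45,238.70) → (241.37,259.93) → (274.12,278.18). Open path.

**Shape 4** — `<path>` regular polygon, stroke `#ff8800` → engrave (S321, F3751). Machine vertices: (315.31,103.19) → (297.22,114.98) → (309.01,133.07) → (327.10,121.28) → (315.31,103.19). Closed: final G1 returns to the first vertex.

**Shape 5** — `<path>` closed polygon, stroke `#ff8800` → engrave (S321, F3751). Machine vertices: (360.32,51.49) → (195.04,279.11) → (282.91,213.72) → (360.32,51.49). Closed: final G1 returns to the first vertex.

**Shape 6** — `<path>` rectangle, stroke `#ff8800` → engrave (S321, F3751). Machine vertices: (111.84,269.40) → (171.74,269.40) → (171.74,139.30) → (111.84,139.30) → (111.84,269.40). Closed: final G1 returns to the first vertex.

; LightBurn 1.7.01
; GRBL device profile, absolute coords
G21
G90
G0 X38.35 Y103.84
M3 S321
G01 X35.50 Y87.17 F3751
G01 X18.83 Y90.02
G01 X21.68 Y106.69
G01 X38.35 Y103.84
M5
G0 X46.53 Y252.57
M3 S321
G01 X77.43 Y252.57 F3751
G01 X77.43 Y199.94
G01 X46.53 Y199.94
G01 X46.53 Y252.57
M5
G0 X112.11 Y187.29
M3 S321
G01 X160.37 Y214.49 F3751
G01 X203.45 Y238.70
G01 X241.37 Y259.93
G01 X274.12 Y278.18
M5
G0 X315.31 Y103.19
M3 S321
G01 X297.22 Y114.98 F3751
G01 X309.01 Y133.07
G01 X327.10 Y121.28
G01 X315.31 Y103.19
M5
G0 X360.32 Y51.49
M3 S321
G01 X195.04 Y279.11 F3751
G01 X282.91 Y213.72
G01 X360.32 Y51.49
M5
G0 X111.84 Y269.40
M3 S321
G01 X171.74 Y269.40 F3751
G01 X171.74 Y139.30
G01 X111.84 Y139.30
G01 X111.84 Y269.40
M5
G0 X0.00 Y0.00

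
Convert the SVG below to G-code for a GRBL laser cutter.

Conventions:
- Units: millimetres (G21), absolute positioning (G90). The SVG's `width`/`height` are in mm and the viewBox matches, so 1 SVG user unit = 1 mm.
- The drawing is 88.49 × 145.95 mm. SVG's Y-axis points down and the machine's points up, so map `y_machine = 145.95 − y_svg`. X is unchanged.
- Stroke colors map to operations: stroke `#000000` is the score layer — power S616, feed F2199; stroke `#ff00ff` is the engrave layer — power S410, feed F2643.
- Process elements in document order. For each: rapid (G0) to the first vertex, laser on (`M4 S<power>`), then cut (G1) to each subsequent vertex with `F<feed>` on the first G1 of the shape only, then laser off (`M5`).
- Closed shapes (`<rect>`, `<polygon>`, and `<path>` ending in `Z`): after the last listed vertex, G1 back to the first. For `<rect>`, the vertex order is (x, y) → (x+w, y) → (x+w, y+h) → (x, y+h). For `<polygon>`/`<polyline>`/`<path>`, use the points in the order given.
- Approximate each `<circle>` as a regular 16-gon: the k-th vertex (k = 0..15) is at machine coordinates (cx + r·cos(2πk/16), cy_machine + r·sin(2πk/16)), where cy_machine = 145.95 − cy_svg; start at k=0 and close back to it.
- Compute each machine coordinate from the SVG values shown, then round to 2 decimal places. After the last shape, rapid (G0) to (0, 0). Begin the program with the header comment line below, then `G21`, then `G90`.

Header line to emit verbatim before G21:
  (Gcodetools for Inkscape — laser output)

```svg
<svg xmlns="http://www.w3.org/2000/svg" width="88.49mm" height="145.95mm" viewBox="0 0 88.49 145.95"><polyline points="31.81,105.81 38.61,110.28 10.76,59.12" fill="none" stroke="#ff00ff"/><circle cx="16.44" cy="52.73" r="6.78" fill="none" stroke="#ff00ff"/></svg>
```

(Gcodetools for Inkscape — laser output)
G21
G90
G0 X31.81 Y40.14
M4 S410
G1 X38.61 Y35.67 F2643
G1 X10.76 Y86.83
M5
G0 X23.22 Y93.22
M4 S410
G1 X22.70 Y95.81 F2643
G1 X21.23 Y98.01
G1 X19.03 Y99.48
G1 X16.44 Y100.00
G1 X13.85 Y99.48
G1 X11.65 Y98.01
G1 X10.18 Y95.81
G1 X9.66 Y93.22
G1 X10.18 Y90.63
G1 X11.65 Y88.43
G1 X13.85 Y86.96
G1 X16.44 Y86.44
G1 X19.03 Y86.96
G1 X21.23 Y88.43
G1 X22.70 Y90.63
G1 X23.22 Y93.22
M5
G0 X0.00 Y0.00

1 u = 1 mm; y_m = 145.95 − y.

[1] `<polyline>` open polyline, #ff00ff→engrave S410 F2643: (31.81,40.14) → (38.61,35.67) → (10.76,86.83)

[2] `<circle>` circle, #ff00ff→engrave S410 F2643: (23.22,93.22) → (22.70,95.81) → (21.23,98.01) → (19.03,99.48) → (16.44,100.00) → (13.85,99.48) → (11.65,98.01) → (10.18,95.81) → (9.66,93.22) → (10.18,90.63) → (11.65,88.43) → (13.85,86.96) → (16.44,86.44) → (19.03,86.96) → (21.23,88.43) → (22.70,90.63) → (23.22,93.22) (closed)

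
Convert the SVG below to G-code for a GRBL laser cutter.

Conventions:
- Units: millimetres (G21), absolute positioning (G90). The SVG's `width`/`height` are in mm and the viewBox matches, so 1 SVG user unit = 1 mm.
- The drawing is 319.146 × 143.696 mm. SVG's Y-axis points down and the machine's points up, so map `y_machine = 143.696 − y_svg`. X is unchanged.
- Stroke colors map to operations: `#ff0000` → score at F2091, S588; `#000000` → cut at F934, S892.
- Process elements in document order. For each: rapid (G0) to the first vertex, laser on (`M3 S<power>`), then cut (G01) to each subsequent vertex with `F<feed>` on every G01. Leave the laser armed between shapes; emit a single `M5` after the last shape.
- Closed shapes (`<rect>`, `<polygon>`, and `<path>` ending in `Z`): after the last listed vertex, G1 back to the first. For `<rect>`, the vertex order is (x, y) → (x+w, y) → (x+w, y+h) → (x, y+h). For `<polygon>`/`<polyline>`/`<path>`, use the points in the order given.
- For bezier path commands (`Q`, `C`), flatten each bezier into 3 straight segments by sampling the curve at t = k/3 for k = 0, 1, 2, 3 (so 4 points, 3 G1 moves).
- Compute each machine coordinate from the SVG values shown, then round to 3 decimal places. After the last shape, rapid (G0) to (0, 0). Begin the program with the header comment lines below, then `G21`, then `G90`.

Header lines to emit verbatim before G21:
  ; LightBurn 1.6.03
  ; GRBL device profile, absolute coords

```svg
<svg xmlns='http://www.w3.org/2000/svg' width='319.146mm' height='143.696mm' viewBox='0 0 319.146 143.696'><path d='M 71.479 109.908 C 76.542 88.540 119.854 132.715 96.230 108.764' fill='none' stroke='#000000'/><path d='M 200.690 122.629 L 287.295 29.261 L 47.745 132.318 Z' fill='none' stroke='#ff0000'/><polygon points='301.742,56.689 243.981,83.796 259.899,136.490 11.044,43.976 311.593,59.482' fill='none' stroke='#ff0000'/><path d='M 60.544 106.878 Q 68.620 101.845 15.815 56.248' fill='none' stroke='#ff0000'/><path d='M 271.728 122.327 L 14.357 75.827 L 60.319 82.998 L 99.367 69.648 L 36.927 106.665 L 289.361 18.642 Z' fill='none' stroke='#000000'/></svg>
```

Since the viewBox matches the mm dimensions, user units are millimetres directly. The only transform is the Y-flip y_m = 143.696 − y_svg.

Shape 1 is a cubic bezier drawn with `<path>`. Its stroke #000000 means cut at S892, F934. After flipping Y the toolpath is (71.479,33.788) → (85.396,38.259) → (101.438,28.739) → (96.230,34.932).

Shape 2 is a closed polygon drawn with `<path>`. Its stroke #ff0000 means score at S588, F2091. After flipping Y the toolpath is (200.690,21.067) → (287.295,114.435) → (47.745,11.378) → (200.690,21.067), returning to the start.

Shape 3 is a closed polygon drawn with `<polygon>`. Its stroke #ff0000 means score at S588, F2091. After flipping Y the toolpath is (301.742,87.007) → (243.981,59.900) → (259.899,7.206) → (11.044,99.720) → (311.593,84.214) → (301.742,87.007), returning to the start.

Shape 4 is a quadratic bezier drawn with `<path>`. Its stroke #ff0000 means score at S588, F2091. After flipping Y the toolpath is (60.544,36.818) → (59.163,44.680) → (44.254,61.557) → (15.815,87.448).

Shape 5 is a closed polygon drawn with `<path>`. Its stroke #000000 means cut at S892, F934. After flipping Y the toolpath is (271.728,21.369) → (14.357,67.869) → (60.319,60.698) → (99.367,74.048) → (36.927,37.031) → (289.361,125.054) → (271.728,21.369), returning to the start.

; LightBurn 1.6.03
; GRBL device profile, absolute coords
G21
G90
G0 X71.479 Y33.788
M3 S892
G01 X85.396 Y38.259 F934
G01 X101.438 Y28.739 F934
G01 X96.230 Y34.932 F934
G0 X200.690 Y21.067
M3 S588
G01 X287.295 Y114.435 F2091
G01 X47.745 Y11.378 F2091
G01 X200.690 Y21.067 F2091
G0 X301.742 Y87.007
M3 S588
G01 X243.981 Y59.900 F2091
G01 X259.899 Y7.206 F2091
G01 X11.044 Y99.720 F2091
G01 X311.593 Y84.214 F2091
G01 X301.742 Y87.007 F2091
G0 X60.544 Y36.818
M3 S588
G01 X59.163 Y44.680 F2091
G01 X44.254 Y61.557 F2091
G01 X15.815 Y87.448 F2091
G0 X271.728 Y21.369
M3 S892
G01 X14.357 Y67.869 F934
G01 X60.319 Y60.698 F934
G01 X99.367 Y74.048 F934
G01 X36.927 Y37.031 F934
G01 X289.361 Y125.054 F934
G01 X271.728 Y21.369 F934
M5
G0 X0.000 Y0.000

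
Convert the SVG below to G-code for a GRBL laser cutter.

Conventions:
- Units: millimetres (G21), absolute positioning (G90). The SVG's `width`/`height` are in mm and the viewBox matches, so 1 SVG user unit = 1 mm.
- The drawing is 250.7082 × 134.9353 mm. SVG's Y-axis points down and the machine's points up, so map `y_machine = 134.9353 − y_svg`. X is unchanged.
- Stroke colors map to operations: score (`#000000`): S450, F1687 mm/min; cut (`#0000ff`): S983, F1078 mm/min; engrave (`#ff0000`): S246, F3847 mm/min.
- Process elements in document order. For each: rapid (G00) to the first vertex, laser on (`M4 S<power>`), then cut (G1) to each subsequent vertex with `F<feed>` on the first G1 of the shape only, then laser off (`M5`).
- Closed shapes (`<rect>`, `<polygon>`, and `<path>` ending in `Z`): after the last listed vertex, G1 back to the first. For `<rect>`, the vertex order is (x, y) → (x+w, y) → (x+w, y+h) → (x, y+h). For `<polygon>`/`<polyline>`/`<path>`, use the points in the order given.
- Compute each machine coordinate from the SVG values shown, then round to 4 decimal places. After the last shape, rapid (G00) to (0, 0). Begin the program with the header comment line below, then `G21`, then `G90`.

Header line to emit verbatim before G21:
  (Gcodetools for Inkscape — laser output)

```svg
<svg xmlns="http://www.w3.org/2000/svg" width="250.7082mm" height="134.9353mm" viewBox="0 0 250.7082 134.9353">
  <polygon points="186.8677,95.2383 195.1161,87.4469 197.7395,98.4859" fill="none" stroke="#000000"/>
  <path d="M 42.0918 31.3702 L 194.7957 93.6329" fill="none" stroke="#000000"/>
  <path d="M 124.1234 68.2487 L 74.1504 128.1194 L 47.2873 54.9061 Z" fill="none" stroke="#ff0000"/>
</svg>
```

(Gcodetools for Inkscape — laser output)
G21
G90
G00 X186.8677 Y39.6970
M4 S450
G1 X195.1161 Y47.4884 F1687
G1 X197.7395 Y36.4494
G1 X186.8677 Y39.6970
M5
G00 X42.0918 Y103.5651
M4 S450
G1 X194.7957 Y41.3024 F1687
M5
G00 X124.1234 Y66.6866
M4 S246
G1 X74.1504 Y6.8159 F3847
G1 X47.2873 Y80.0292
G1 X124.1234 Y66.6866
M5
G00 X0.0000 Y0.0000

Since the viewBox matches the mm dimensions, user units are millimetres directly. The only transform is the Y-flip y_m = 134.9353 − y_svg.

Shape 1 is a regular polygon drawn with `<polygon>`. Its stroke #000000 means score at S450, F1687. After flipping Y the toolpath is (186.8677,39.6970) → (195.1161,47.4884) → (197.7395,36.4494) → (186.8677,39.6970), returning to the start.

Shape 2 is a line segment drawn with `<path>`. Its stroke #000000 means score at S450, F1687. After flipping Y the toolpath is (42.0918,103.5651) → (194.7957,41.3024).

Shape 3 is a regular polygon drawn with `<path>`. Its stroke #ff0000 means engrave at S246, F3847. After flipping Y the toolpath is (124.1234,66.6866) → (74.1504,6.8159) → (47.2873,80.0292) → (124.1234,66.6866), returning to the start.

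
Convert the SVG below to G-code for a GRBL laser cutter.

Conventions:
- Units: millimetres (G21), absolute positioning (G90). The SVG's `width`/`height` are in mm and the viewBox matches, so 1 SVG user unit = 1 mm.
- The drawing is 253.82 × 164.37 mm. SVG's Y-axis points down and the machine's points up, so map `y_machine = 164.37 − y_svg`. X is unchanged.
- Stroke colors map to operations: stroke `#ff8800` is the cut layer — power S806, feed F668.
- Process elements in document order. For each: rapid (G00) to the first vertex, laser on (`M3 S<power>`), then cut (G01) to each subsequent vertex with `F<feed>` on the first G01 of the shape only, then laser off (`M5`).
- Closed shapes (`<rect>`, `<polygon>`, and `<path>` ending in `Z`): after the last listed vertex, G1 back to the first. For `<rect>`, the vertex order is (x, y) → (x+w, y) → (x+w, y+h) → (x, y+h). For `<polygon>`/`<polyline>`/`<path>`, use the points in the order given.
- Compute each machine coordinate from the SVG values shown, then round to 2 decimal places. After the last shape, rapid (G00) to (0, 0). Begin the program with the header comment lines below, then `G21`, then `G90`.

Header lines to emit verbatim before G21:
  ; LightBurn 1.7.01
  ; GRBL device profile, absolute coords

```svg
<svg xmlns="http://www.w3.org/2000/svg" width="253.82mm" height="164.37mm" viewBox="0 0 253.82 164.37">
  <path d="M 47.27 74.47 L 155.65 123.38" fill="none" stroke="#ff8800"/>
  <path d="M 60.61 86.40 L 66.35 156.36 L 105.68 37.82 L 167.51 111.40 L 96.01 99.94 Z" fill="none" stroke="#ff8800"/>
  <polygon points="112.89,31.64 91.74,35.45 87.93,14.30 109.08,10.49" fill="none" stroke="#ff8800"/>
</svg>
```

; LightBurn 1.7.01
; GRBL device profile, absolute coords
G21
G90
G00 X47.27 Y89.90
M3 S806
G01 X155.65 Y40.99 F668
M5
G00 X60.61 Y77.97
M3 S806
G01 X66.35 Y8.01 F668
G01 X105.68 Y126.55
G01 X167.51 Y52.97
G01 X96.01 Y64.43
G01 X60.61 Y77.97
M5
G00 X112.89 Y132.73
M3 S806
G01 X91.74 Y128.92 F668
G01 X87.93 Y150.07
G01 X109.08 Y153.88
G01 X112.89 Y132.73
M5
G00 X0.00 Y0.00

1 u = 1 mm; y_m = 164.37 − y.

[1] `<path>` line segment, #ff8800→cut S806 F668: (47.27,89.90) → (155.65,40.99)

[2] `<path>` closed polygon, #ff8800→cut S806 F668: (60.61,77.97) → (66.35,8.01) → (105.68,126.55) → (167.51,52.97) → (96.01,64.43) → (60.61,77.97) (closed)

[3] `<polygon>` regular polygon, #ff8800→cut S806 F668: (112.89,132.73) → (91.74,128.92) → (87.93,150.07) → (109.08,153.88) → (112.89,132.73) (closed)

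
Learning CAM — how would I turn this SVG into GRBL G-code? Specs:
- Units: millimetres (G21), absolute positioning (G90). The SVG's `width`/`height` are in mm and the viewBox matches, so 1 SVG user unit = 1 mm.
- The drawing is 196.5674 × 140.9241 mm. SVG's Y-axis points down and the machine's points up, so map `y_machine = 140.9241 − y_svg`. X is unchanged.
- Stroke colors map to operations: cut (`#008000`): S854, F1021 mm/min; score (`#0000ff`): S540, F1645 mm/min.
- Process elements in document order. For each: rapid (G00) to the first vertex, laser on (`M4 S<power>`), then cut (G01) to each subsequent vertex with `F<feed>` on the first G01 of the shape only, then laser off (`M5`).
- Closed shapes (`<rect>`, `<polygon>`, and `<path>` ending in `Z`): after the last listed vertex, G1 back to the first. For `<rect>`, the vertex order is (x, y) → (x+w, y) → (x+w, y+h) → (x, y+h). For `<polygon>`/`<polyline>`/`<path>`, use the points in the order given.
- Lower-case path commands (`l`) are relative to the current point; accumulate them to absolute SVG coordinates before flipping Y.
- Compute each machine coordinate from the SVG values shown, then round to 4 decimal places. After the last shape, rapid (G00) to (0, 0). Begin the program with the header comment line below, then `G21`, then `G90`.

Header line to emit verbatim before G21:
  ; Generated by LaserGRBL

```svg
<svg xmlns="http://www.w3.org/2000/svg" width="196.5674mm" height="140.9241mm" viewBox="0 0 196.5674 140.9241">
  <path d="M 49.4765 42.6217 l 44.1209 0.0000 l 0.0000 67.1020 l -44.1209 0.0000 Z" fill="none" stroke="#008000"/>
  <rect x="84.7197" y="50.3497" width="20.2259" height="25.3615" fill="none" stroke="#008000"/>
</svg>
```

Since the viewBox matches the mm dimensions, user units are millimetres directly. The only transform is the Y-flip y_m = 140.9241 − y_svg.

Shape 1 is a rectangle drawn with `<path>`. Its stroke #008000 means cut at S854, F1021. After flipping Y the toolpath is (49.4765,98.3024) → (93.5974,98.3024) → (93.5974,31.2004) → (49.4765,31.2004) → (49.4765,98.3024), returning to the start.

Shape 2 is a rectangle drawn with `<rect>`. Its stroke #008000 means cut at S854, F1021. After flipping Y the toolpath is (84.7197,90.5744) → (104.9456,90.5744) → (104.9456,65.2129) → (84.7197,65.2129) → (84.7197,90.5744), returning to the start.

; Generated by LaserGRBL
G21
G90
G00 X49.4765 Y98.3024
M4 S854
G01 X93.5974 Y98.3024 F1021
G01 X93.5974 Y31.2004
G01 X49.4765 Y31.2004
G01 X49.4765 Y98.3024
M5
G00 X84.7197 Y90.5744
M4 S854
G01 X104.9456 Y90.5744 F1021
G01 X104.9456 Y65.2129
G01 X84.7197 Y65.2129
G01 X84.7197 Y90.5744
M5
G00 X0.0000 Y0.0000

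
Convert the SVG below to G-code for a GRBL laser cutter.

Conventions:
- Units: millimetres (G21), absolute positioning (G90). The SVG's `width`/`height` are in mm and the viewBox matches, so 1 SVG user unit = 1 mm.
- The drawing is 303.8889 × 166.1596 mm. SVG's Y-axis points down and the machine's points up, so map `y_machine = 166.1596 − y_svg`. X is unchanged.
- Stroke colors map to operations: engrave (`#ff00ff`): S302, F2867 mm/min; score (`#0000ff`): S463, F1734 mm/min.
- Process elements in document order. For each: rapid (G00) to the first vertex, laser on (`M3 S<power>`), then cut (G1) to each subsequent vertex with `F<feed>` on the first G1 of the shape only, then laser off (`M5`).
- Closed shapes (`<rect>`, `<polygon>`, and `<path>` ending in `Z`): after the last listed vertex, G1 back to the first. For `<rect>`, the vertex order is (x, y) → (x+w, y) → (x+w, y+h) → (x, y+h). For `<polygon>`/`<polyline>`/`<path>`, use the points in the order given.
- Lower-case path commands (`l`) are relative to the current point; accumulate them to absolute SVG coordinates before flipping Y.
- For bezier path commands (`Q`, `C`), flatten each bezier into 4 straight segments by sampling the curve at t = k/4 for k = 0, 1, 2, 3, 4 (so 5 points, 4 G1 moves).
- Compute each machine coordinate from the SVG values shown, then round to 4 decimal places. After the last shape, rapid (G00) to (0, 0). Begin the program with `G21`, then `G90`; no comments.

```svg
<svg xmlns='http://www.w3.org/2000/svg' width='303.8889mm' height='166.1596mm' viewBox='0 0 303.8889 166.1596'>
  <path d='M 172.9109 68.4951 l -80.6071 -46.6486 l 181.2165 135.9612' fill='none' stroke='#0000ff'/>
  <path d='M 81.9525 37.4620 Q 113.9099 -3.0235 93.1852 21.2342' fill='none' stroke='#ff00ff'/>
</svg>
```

Since the viewBox matches the mm dimensions, user units are millimetres directly. The only transform is the Y-flip y_m = 166.1596 − y_svg.

Shape 1 is a open polyline drawn with `<path>`. Its stroke #0000ff means score at S463, F1734. After flipping Y the toolpath is (172.9109,97.6645) → (92.3038,144.3131) → (273.5203,8.3519).

Shape 2 is a quadratic bezier drawn with `<path>`. Its stroke #ff00ff means engrave at S302, F2867. After flipping Y the toolpath is (81.9525,128.6976) → (94.6386,144.8939) → (100.7394,152.9973) → (100.2549,153.0078) → (93.1852,144.9254).

G21
G90
G00 X172.9109 Y97.6645
M3 S463
G1 X92.3038 Y144.3131 F1734
G1 X273.5203 Y8.3519
M5
G00 X81.9525 Y128.6976
M3 S302
G1 X94.6386 Y144.8939 F2867
G1 X100.7394 Y152.9973
G1 X100.2549 Y153.0078
G1 X93.1852 Y144.9254
M5
G00 X0.0000 Y0.0000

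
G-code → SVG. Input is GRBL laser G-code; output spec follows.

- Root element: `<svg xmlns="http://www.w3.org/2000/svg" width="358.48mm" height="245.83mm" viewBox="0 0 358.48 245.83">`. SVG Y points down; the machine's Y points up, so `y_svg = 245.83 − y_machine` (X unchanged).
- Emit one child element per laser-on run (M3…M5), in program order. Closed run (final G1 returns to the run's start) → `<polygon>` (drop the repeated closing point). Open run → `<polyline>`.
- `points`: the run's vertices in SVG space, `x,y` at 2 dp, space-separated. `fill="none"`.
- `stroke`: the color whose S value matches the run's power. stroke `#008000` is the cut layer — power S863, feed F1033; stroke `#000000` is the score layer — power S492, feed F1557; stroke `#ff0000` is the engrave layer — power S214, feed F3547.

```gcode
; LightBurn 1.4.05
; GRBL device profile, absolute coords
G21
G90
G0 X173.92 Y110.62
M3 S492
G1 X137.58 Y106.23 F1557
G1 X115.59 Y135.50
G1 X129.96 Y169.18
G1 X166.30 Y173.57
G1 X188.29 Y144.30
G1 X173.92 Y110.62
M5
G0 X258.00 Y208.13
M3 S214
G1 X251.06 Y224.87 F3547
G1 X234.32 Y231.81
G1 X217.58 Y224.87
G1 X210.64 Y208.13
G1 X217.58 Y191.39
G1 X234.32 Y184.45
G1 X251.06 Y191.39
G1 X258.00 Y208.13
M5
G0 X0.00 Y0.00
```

y_svg = 245.83 − y_m.

[1] S492→`#000000` (score); closed run; points: 173.92,135.21 137.58,139.60 115.59,110.33 129.96,76.65 166.30,72.26 188.29,101.53

[2] S214→`#ff0000` (engrave); closed run; points: 258.00,37.70 251.06,20.96 234.32,14.02 217.58,20.96 210.64,37.70 217.58,54.44 234.32,61.38 251.06,54.44

<svg xmlns="http://www.w3.org/2000/svg" width="358.48mm" height="245.83mm" viewBox="0 0 358.48 245.83">
  <polygon points="173.92,135.21 137.58,139.60 115.59,110.33 129.96,76.65 166.30,72.26 188.29,101.53" fill="none" stroke="#000000"/>
  <polygon points="258.00,37.70 251.06,20.96 234.32,14.02 217.58,20.96 210.64,37.70 217.58,54.44 234.32,61.38 251.06,54.44" fill="none" stroke="#ff0000"/>
</svg>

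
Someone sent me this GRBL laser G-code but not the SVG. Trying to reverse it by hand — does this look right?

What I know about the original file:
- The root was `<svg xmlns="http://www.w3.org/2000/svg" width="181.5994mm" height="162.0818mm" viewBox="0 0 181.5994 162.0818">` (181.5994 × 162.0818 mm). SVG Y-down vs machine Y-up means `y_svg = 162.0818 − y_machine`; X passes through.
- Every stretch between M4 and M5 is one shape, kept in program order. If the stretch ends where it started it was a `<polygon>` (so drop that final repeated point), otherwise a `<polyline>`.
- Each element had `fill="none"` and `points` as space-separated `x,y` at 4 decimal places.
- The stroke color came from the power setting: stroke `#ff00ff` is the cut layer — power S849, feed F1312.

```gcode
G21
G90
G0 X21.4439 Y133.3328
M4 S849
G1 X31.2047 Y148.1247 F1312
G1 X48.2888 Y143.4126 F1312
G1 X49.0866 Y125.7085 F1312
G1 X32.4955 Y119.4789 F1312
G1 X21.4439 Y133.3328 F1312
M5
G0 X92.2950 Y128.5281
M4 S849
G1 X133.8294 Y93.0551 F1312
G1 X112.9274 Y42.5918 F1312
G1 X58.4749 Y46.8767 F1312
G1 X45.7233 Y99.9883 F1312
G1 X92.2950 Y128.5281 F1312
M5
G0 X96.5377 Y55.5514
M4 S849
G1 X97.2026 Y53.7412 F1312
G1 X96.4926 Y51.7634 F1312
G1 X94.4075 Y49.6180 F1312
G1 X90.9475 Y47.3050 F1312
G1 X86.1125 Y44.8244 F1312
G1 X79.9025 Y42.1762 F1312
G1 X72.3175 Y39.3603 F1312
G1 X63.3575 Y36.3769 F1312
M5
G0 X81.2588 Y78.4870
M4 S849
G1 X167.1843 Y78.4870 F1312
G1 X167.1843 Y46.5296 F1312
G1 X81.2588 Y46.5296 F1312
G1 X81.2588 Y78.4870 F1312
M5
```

Each laser-on run becomes one SVG element. Flip Y back into SVG space with y_svg = 162.0818 − y_machine. Every run uses S849, so all elements get stroke `#ff00ff` (cut).

Run 1: The run returns to its start, so emit a `<polygon>` with points (Y-flipped): 21.4439,28.7490 31.2047,13.9571 48.2888,18.6692 49.0866,36.3733 32.4955,42.6029.

Run 2: The run returns to its start, so emit a `<polygon>` with points (Y-flipped): 92.2950,33.5537 133.8294,69.0267 112.9274,119.4900 58.4749,115.2051 45.7233,62.0935.

Run 3: The run is open, so emit a `<polyline>` with points (Y-flipped): 96.5377,106.5304 97.2026,108.3406 96.4926,110.3184 94.4075,112.4638 90.9475,114.7768 86.1125,117.2574 79.9025,119.9056 72.3175,122.7215 63.3575,125.7049.

Run 4: The run returns to its start, so emit a `<polygon>` with points (Y-flipped): 81.2588,83.5948 167.1843,83.5948 167.1843,115.5522 81.2588,115.5522.

<svg xmlns="http://www.w3.org/2000/svg" width="181.5994mm" height="162.0818mm" viewBox="0 0 181.5994 162.0818">
  <polygon points="21.4439,28.7490 31.2047,13.9571 48.2888,18.6692 49.0866,36.3733 32.4955,42.6029" fill="none" stroke="#ff00ff"/>
  <polygon points="92.2950,33.5537 133.8294,69.0267 112.9274,119.4900 58.4749,115.2051 45.7233,62.0935" fill="none" stroke="#ff00ff"/>
  <polyline points="96.5377,106.5304 97.2026,108.3406 96.4926,110.3184 94.4075,112.4638 90.9475,114.7768 86.1125,117.2574 79.9025,119.9056 72.3175,122.7215 63.3575,125.7049" fill="none" stroke="#ff00ff"/>
  <polygon points="81.2588,83.5948 167.1843,83.5948 167.1843,115.5522 81.2588,115.5522" fill="none" stroke="#ff00ff"/>
</svg>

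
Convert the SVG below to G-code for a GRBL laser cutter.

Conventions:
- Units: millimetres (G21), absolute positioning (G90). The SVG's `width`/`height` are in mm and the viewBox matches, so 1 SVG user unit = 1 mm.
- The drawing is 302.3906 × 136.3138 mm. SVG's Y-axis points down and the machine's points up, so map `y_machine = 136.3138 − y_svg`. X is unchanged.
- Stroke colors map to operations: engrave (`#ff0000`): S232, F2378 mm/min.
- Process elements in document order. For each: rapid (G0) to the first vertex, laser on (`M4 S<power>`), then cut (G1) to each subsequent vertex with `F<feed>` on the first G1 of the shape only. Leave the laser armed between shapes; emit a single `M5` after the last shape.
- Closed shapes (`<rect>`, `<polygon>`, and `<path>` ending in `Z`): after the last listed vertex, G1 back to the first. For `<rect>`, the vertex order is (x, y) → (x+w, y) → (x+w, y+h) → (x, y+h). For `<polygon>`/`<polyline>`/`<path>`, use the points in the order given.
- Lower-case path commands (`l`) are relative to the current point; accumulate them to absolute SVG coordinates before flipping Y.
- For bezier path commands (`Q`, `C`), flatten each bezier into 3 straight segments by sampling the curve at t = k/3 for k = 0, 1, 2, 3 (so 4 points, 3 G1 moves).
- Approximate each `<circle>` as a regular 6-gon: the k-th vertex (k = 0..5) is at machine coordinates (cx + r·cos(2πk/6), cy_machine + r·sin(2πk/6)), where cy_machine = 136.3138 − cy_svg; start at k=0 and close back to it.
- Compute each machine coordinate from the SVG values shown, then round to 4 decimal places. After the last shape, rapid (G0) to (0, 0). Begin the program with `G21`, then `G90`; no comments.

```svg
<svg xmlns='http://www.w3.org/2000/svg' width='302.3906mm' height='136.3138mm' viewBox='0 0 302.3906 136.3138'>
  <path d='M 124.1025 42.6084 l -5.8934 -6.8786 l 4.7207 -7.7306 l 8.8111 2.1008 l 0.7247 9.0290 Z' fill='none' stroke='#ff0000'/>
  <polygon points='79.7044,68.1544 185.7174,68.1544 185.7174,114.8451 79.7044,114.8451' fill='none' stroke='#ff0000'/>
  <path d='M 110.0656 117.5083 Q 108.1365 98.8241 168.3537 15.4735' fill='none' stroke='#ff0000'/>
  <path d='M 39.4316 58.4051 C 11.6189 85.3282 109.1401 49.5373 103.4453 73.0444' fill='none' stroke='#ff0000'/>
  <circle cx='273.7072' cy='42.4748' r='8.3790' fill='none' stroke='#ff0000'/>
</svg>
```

1 u = 1 mm; y_m = 136.3138 − y.

[1] `<path>` regular polygon, #ff0000→engrave S232 F2378: (124.1025,93.7054) → (118.2091,100.5840) → (122.9298,108.3146) → (131.7409,106.2138) → (132.4656,97.1848) → (124.1025,93.7054) (closed)

[2] `<polygon>` rectangle, #ff0000→engrave S232 F2378: (79.7044,68.1594) → (185.7174,68.1594) → (185.7174,21.4687) → (79.7044,21.4687) → (79.7044,68.1594) (closed)

[3] `<path>` quadratic bezier, #ff0000→engrave S232 F2378: (110.0656,18.8055) → (115.6847,38.4468) → (135.1140,72.4584) → (168.3537,120.8403)

[4] `<path>` cubic bezier, #ff0000→engrave S232 F2378: (39.4316,77.9087) → (44.9321,67.3713) → (83.1996,71.5295) → (103.4453,63.2694)

[5] `<circle>` circle, #ff0000→engrave S232 F2378: (282.0862,93.8390) → (277.8967,101.0954) → (269.5177,101.0954) → (265.3282,93.8390) → (269.5177,86.5826) → (277.8967,86.5826) → (282.0862,93.8390) (closed)

G21
G90
G0 X124.1025 Y93.7054
M4 S232
G1 X118.2091 Y100.5840 F2378
G1 X122.9298 Y108.3146
G1 X131.7409 Y106.2138
G1 X132.4656 Y97.1848
G1 X124.1025 Y93.7054
G0 X79.7044 Y68.1594
M4 S232
G1 X185.7174 Y68.1594 F2378
G1 X185.7174 Y21.4687
G1 X79.7044 Y21.4687
G1 X79.7044 Y68.1594
G0 X110.0656 Y18.8055
M4 S232
G1 X115.6847 Y38.4468 F2378
G1 X135.1140 Y72.4584
G1 X168.3537 Y120.8403
G0 X39.4316 Y77.9087
M4 S232
G1 X44.9321 Y67.3713 F2378
G1 X83.1996 Y71.5295
G1 X103.4453 Y63.2694
G0 X282.0862 Y93.8390
M4 S232
G1 X277.8967 Y101.0954 F2378
G1 X269.5177 Y101.0954
G1 X265.3282 Y93.8390
G1 X269.5177 Y86.5826
G1 X277.8967 Y86.5826
G1 X282.0862 Y93.8390
M5
G0 X0.0000 Y0.0000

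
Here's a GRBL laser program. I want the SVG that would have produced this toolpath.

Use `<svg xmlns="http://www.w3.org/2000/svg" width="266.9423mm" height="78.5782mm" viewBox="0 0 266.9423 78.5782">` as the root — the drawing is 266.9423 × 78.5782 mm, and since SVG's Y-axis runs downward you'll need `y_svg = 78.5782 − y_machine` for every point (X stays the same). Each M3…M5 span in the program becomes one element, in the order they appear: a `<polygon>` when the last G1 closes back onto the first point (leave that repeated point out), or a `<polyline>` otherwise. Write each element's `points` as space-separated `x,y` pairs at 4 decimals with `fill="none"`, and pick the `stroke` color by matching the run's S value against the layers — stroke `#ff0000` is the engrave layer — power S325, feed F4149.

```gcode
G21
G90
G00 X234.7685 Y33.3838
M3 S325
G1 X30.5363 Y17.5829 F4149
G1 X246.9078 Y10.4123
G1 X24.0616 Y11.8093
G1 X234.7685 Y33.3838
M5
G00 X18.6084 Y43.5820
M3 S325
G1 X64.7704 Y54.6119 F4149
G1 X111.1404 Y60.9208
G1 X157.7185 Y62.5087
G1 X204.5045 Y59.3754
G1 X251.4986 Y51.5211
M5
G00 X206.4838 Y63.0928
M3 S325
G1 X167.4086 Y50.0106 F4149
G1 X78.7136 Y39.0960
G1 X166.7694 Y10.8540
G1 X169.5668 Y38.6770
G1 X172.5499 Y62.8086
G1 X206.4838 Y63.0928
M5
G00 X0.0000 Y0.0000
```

<svg xmlns="http://www.w3.org/2000/svg" width="266.9423mm" height="78.5782mm" viewBox="0 0 266.9423 78.5782">
  <polygon points="234.7685,45.1944 30.5363,60.9953 246.9078,68.1659 24.0616,66.7689" fill="none" stroke="#ff0000"/>
  <polyline points="18.6084,34.9962 64.7704,23.9663 111.1404,17.6574 157.7185,16.0695 204.5045,19.2028 251.4986,27.0571" fill="none" stroke="#ff0000"/>
  <polygon points="206.4838,15.4854 167.4086,28.5676 78.7136,39.4822 166.7694,67.7242 169.5668,39.9012 172.5499,15.7696" fill="none" stroke="#ff0000"/>
</svg>

Each laser-on run becomes one SVG element. Flip Y back into SVG space with y_svg = 78.5782 − y_machine. Every run uses S325, so all elements get stroke `#ff0000` (engrave).

Run 1: The run returns to its start, so emit a `<polygon>` with points (Y-flipped): 234.7685,45.1944 30.5363,60.9953 246.9078,68.1659 24.0616,66.7689.

Run 2: The run is open, so emit a `<polyline>` with points (Y-flipped): 18.6084,34.9962 64.7704,23.9663 111.1404,17.6574 157.7185,16.0695 204.5045,19.2028 251.4986,27.0571.

Run 3: The run returns to its start, so emit a `<polygon>` with points (Y-flipped): 206.4838,15.4854 167.4086,28.5676 78.7136,39.4822 166.7694,67.7242 169.5668,39.9012 172.5499,15.7696.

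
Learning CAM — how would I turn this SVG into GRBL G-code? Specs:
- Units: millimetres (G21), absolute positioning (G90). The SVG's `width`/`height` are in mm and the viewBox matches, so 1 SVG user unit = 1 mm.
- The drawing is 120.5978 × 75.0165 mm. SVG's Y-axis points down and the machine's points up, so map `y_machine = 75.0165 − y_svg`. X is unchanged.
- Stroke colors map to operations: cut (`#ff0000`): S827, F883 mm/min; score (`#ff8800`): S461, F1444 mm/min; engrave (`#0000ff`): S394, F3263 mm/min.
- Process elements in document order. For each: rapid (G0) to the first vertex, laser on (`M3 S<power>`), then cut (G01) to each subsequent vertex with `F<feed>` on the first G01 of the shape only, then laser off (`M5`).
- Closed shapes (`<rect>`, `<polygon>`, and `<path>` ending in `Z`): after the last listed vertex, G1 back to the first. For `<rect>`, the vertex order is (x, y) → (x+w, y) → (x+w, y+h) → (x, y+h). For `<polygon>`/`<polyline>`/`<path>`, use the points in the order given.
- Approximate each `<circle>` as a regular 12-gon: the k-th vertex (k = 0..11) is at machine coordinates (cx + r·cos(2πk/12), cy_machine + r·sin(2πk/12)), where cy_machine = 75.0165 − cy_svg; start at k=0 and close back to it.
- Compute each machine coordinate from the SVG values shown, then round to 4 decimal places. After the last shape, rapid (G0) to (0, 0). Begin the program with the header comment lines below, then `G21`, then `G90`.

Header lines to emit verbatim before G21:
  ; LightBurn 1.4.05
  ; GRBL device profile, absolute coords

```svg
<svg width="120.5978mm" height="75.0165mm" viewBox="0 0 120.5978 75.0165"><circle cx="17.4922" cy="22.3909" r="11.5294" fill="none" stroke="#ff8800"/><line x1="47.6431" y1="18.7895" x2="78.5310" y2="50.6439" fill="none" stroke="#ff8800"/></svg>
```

viewBox `0 0 120.5978 75.0165` with mm width/height → 1 unit = 1 mm. Flip: y_m = 75.0165 − y_svg.

**Shape 1** — `<circle>` circle, stroke `#ff8800` → score (S461, F1444). Machine vertices: (29.0216,52.6256) → (27.4770,58.3903) → (23.2569,62.6104) → (17.4922,64.1550) → (11.7275,62.6104) → (7.5074,58.3903) → (5.9628,52.6256) → (7.5074,46.8609) → (11.7275,42.6408) → (17.4922,41.0962) → (23.2569,42.6408) → (27.4770,46.8609) → (29.0216,52.6256). Closed: final G1 returns to the first vertex.

**Shape 2** — `<line>` line segment, stroke `#ff8800` → score (S461, F1444). Machine vertices: (47.6431,56.2270) → (78.5310,24.3726). Open path.

; LightBurn 1.4.05
; GRBL device profile, absolute coords
G21
G90
G0 X29.0216 Y52.6256
M3 S461
G01 X27.4770 Y58.3903 F1444
G01 X23.2569 Y62.6104
G01 X17.4922 Y64.1550
G01 X11.7275 Y62.6104
G01 X7.5074 Y58.3903
G01 X5.9628 Y52.6256
G01 X7.5074 Y46.8609
G01 X11.7275 Y42.6408
G01 X17.4922 Y41.0962
G01 X23.2569 Y42.6408
G01 X27.4770 Y46.8609
G01 X29.0216 Y52.6256
M5
G0 X47.6431 Y56.2270
M3 S461
G01 X78.5310 Y24.3726 F1444
M5
G0 X0.0000 Y0.0000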